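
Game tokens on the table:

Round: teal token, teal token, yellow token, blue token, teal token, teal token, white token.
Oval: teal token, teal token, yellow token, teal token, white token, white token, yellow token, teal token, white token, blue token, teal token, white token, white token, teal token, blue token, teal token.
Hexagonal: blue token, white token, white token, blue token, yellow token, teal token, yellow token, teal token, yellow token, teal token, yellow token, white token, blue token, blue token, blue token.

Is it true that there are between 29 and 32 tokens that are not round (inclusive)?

True

|tokens that are not round| = 31.
The claim requires 29 ≤ 31 ≤ 32, which holds.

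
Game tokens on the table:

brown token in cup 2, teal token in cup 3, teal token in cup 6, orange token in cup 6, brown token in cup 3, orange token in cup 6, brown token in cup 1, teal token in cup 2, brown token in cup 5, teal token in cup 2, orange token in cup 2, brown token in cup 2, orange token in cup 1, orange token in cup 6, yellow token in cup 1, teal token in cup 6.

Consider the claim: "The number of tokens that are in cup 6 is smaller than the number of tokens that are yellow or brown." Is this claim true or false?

True

|tokens in cup 6| = 5.
|tokens that are yellow or brown| = 6.
The claim requires 5 < 6, which holds.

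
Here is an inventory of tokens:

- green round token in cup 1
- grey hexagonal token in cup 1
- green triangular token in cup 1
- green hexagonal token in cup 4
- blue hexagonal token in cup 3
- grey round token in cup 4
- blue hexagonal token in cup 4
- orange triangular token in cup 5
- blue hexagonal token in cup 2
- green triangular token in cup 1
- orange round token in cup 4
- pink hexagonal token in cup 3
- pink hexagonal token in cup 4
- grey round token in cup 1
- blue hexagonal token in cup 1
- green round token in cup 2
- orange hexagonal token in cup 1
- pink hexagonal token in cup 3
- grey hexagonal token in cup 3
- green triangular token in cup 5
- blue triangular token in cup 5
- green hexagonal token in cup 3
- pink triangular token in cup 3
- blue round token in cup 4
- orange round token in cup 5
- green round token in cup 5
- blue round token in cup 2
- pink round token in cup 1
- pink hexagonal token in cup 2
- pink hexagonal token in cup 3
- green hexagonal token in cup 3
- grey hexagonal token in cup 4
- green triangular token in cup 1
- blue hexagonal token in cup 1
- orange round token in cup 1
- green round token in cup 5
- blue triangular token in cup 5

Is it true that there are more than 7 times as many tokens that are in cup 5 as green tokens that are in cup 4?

tokens in cup 5: 7.
green tokens in cup 4: 1.
The claim requires 7 > 7 × 1 = 7, which does not hold.

False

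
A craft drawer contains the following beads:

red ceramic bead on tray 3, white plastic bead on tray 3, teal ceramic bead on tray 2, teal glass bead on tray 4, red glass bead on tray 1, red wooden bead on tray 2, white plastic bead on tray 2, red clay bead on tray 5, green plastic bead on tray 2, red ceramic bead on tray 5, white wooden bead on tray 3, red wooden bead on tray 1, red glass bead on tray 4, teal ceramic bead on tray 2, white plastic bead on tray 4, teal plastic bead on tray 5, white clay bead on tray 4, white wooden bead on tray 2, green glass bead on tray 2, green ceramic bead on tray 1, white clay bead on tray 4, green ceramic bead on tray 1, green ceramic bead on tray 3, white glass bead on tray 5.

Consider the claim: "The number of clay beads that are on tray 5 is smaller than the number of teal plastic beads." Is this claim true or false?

There is 1 clay bead on tray 5.
There is 1 teal plastic bead.
The claim requires 1 < 1, which does not hold.

False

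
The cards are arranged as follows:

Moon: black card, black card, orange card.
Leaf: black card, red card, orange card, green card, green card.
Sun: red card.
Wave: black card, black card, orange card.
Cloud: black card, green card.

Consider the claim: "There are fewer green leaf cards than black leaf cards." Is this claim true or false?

False

There are 2 green leaf cards.
There is 1 black leaf card.
The claim requires 2 < 1, which does not hold.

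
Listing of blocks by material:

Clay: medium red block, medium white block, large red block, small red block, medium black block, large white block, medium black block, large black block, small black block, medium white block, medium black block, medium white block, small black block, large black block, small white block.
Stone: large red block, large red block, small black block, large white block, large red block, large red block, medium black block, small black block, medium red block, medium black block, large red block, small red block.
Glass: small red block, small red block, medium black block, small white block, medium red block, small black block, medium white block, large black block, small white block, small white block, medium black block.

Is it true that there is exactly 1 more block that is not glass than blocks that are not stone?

True

There are 27 blocks that are not glass.
There are 26 blocks that are not stone.
The claim requires 27 − 26 (= 1) to equal 1, which holds.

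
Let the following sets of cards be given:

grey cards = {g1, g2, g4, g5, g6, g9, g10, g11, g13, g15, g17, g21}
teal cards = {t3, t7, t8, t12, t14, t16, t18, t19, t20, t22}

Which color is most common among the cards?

grey

Counts by color: grey 12, teal 10.
The maximum is 12, held uniquely by grey.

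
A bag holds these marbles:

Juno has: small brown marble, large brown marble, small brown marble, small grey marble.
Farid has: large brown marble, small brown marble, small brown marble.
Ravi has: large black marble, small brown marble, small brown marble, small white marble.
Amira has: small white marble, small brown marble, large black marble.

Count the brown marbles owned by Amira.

1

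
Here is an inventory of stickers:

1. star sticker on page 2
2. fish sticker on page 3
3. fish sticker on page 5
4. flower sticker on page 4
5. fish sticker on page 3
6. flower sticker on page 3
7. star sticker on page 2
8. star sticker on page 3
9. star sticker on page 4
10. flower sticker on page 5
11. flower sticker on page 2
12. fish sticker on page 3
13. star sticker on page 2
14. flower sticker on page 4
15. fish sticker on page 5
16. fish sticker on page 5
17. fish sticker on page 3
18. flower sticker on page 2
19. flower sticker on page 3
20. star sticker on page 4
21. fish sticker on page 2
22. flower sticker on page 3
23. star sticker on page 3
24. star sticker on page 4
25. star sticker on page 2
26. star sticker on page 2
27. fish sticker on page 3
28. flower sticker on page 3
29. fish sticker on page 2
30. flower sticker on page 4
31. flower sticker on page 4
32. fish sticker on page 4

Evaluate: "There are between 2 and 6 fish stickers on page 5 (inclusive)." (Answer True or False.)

fish stickers on page 5: 3.
The claim requires 2 ≤ 3 ≤ 6, which holds.

True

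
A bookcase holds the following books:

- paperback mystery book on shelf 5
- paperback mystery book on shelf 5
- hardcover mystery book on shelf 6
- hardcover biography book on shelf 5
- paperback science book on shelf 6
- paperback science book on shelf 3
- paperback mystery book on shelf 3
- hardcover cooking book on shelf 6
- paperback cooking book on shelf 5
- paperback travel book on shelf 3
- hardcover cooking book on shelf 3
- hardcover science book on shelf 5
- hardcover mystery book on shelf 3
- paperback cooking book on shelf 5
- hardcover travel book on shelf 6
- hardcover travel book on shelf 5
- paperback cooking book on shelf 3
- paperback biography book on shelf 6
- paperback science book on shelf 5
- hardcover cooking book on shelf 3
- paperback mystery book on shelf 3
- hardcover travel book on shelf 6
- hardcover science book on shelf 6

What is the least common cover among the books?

Counts by cover: paperback 12, hardcover 11.
The minimum is 11, held uniquely by hardcover.

hardcover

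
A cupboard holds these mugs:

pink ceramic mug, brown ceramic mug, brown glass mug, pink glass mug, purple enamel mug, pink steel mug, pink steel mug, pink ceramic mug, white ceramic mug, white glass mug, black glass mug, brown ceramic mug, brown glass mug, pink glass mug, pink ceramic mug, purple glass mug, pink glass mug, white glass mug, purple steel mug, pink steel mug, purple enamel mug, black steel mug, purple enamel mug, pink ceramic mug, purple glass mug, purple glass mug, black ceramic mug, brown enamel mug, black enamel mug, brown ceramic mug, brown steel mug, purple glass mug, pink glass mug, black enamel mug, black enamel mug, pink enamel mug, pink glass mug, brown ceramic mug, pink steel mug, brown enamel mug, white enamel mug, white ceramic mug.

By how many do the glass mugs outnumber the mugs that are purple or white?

glass mugs: 14.
mugs that are purple or white: 13.
14 − 13 = 1.

1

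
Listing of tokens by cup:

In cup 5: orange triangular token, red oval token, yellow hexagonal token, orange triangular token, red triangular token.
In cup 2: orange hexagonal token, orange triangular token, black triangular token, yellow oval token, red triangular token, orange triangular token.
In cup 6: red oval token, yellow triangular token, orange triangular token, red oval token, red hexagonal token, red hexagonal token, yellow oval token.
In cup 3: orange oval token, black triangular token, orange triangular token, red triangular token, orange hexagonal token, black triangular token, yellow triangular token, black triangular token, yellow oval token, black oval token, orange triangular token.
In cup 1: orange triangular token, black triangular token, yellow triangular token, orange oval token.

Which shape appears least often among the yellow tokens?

hexagonal

Counts by shape (restricted to yellow tokens): oval 3, triangular 3, hexagonal 1.
The minimum is 1, held uniquely by hexagonal.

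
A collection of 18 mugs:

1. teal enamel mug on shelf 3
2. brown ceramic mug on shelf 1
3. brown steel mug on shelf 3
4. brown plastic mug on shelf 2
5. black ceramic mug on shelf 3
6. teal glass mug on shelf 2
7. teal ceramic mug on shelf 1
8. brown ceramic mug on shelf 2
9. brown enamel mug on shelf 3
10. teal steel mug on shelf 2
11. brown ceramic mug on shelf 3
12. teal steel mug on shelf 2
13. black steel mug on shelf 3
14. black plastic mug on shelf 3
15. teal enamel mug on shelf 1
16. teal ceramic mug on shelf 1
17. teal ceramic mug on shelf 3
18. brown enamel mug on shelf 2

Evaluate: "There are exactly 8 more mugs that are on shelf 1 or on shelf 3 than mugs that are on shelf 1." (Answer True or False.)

True

There are 12 mugs on shelf 1 or on shelf 3.
There are 4 mugs on shelf 1.
The claim requires 12 − 4 (= 8) to equal 8, which holds.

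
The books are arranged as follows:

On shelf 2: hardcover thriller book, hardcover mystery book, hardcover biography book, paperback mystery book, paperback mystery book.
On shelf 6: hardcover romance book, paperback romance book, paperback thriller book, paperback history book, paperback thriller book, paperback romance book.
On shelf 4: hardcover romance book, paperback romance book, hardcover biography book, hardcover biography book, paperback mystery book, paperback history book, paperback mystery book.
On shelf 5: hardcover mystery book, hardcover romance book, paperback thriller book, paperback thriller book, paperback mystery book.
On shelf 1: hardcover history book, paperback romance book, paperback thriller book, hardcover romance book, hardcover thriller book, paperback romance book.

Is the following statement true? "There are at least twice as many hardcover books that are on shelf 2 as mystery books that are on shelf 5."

hardcover books on shelf 2: 3.
mystery books on shelf 5: 2.
The claim requires 3 ≥ 2 × 2 = 4, which does not hold.

False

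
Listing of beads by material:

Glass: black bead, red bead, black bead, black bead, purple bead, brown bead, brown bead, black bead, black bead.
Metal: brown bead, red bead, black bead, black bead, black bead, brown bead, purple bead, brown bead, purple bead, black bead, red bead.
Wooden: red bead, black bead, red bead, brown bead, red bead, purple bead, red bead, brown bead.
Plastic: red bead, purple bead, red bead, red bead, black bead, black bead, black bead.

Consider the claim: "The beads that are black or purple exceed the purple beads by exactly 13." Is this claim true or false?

|beads that are black or purple| = 18.
|purple beads| = 5.
The claim requires 18 − 5 (= 13) to equal 13, which holds.

True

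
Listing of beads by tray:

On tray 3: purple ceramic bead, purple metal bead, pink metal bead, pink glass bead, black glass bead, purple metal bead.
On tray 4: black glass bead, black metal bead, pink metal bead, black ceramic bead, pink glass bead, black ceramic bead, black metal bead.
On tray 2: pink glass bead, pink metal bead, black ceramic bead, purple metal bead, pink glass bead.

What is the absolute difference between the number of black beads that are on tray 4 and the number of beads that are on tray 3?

black beads on tray 4: 5. beads on tray 3: 6.
|5 − 6| = 6 − 5 = 1.

1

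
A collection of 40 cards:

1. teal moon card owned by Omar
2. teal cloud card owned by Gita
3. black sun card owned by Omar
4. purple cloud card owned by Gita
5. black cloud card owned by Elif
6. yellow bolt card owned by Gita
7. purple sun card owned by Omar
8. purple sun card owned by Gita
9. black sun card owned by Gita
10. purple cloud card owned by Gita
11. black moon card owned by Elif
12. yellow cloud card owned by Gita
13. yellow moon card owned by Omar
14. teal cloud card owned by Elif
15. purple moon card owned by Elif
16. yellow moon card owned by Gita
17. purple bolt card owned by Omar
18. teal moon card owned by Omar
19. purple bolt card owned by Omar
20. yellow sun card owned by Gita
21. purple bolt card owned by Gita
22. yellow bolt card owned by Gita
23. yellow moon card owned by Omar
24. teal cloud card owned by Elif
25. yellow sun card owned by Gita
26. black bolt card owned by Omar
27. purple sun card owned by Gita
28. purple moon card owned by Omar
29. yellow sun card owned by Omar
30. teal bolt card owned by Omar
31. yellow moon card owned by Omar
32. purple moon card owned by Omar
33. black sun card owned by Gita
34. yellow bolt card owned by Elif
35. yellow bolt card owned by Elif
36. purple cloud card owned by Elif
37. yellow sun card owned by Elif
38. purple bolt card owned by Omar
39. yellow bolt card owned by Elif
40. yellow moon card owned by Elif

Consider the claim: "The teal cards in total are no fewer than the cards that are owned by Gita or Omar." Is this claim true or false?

|teal cards| = 6.
|cards owned by Gita or Omar| = 29.
The claim requires 6 ≥ 29, which does not hold.

False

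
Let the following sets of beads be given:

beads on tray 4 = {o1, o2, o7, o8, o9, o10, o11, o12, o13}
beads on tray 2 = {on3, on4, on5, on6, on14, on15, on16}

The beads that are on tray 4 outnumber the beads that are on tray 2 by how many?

2

beads on tray 4: 9.
beads on tray 2: 7.
9 − 7 = 2.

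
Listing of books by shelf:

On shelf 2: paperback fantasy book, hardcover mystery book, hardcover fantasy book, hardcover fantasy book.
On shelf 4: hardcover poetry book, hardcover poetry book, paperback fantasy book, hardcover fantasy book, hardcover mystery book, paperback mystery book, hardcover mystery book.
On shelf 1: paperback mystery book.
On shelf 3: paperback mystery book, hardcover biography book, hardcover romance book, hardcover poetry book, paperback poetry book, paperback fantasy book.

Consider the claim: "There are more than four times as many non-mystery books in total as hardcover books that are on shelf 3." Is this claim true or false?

False

|non-mystery books| = 12.
|hardcover books on shelf 3| = 3.
The claim requires 12 > 4 × 3 = 12, which does not hold.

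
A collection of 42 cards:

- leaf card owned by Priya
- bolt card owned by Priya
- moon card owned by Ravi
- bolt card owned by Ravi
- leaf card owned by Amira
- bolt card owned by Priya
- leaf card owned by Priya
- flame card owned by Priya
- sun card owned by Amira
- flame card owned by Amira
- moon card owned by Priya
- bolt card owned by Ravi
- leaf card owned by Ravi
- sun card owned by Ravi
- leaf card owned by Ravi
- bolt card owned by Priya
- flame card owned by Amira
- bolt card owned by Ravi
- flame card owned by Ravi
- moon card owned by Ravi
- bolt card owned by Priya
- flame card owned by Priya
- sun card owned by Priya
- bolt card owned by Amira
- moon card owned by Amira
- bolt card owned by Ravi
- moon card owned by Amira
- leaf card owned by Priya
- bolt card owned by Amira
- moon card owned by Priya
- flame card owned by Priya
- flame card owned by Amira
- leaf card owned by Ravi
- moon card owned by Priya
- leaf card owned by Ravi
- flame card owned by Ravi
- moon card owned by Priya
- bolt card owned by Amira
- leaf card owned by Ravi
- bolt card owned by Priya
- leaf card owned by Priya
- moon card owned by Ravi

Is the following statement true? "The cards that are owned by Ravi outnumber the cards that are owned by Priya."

False

Count of cards owned by Ravi: 15.
Count of cards owned by Priya: 17.
The claim requires 15 > 17, which does not hold.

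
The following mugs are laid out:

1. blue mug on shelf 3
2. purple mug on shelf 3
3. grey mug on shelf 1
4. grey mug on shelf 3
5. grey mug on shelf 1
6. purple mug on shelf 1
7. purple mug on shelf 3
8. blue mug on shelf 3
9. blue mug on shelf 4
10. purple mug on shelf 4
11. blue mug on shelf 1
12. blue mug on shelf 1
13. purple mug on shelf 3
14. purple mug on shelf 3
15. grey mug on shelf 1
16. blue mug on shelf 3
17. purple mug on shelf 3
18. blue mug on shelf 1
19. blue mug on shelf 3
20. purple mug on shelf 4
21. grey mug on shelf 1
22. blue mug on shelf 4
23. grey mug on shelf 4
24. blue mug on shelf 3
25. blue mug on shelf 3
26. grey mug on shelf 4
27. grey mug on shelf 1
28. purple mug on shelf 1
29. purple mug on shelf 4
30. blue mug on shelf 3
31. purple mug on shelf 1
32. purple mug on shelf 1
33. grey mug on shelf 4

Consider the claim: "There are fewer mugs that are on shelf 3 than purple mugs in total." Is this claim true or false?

False

There are 13 mugs on shelf 3.
There are 12 purple mugs.
The claim requires 13 < 12, which does not hold.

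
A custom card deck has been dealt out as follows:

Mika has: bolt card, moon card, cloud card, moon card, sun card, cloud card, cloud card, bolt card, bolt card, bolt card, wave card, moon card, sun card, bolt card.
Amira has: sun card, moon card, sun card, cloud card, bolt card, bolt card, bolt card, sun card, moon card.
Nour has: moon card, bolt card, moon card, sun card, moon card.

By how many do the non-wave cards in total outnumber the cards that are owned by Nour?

non-wave cards: 27.
cards owned by Nour: 5.
27 − 5 = 22.

22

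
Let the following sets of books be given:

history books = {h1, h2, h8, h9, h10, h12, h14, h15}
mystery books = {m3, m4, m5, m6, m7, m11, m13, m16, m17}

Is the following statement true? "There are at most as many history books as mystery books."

|history books| = 8.
|mystery books| = 9.
The claim requires 8 ≤ 9, which holds.

True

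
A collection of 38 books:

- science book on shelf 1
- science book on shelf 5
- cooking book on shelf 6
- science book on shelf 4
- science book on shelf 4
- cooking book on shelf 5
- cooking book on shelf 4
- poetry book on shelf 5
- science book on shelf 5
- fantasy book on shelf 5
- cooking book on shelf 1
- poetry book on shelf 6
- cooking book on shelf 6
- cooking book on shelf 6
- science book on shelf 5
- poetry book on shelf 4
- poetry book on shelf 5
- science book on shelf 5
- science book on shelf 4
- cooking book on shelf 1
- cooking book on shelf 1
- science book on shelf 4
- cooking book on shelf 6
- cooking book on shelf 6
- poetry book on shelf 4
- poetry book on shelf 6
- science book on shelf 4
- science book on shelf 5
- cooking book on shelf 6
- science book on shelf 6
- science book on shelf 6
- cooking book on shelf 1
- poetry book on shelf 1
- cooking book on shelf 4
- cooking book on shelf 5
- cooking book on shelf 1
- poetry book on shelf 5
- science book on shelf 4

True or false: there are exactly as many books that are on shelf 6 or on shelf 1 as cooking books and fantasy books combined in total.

books on shelf 6 or on shelf 1: 17.
cooking books: 15; fantasy books: 1; combined: 15 + 1 = 16.
The claim requires 17 = 16, which does not hold.

False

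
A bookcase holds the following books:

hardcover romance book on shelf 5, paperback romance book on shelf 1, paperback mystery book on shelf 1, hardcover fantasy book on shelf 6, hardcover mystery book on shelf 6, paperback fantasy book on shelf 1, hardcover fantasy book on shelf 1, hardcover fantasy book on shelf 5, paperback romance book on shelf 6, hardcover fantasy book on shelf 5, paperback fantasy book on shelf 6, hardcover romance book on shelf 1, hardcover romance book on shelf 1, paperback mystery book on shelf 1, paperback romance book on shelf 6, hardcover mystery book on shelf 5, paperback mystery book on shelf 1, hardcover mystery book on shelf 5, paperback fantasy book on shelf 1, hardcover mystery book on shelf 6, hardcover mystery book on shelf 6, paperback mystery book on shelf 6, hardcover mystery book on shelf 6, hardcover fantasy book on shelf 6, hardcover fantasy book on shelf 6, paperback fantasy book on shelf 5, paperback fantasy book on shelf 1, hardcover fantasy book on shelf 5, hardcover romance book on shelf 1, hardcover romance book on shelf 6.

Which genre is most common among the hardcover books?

fantasy

Counts by genre (restricted to hardcover books): fantasy 7, mystery 6, romance 5.
The maximum is 7, held uniquely by fantasy.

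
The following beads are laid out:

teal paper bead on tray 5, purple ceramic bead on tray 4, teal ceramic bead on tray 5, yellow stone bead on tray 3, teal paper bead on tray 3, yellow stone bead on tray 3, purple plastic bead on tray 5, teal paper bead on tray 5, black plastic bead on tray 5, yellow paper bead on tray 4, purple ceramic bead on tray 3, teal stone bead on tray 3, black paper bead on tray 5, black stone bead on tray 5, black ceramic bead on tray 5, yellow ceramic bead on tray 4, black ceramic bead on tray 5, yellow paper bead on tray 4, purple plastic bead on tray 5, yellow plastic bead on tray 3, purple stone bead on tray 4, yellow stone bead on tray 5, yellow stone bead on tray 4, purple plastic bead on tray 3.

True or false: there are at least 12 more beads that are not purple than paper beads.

True

beads that are not purple: 18.
paper beads: 6.
The claim requires 18 − 6 = 12 ≥ 12, which holds.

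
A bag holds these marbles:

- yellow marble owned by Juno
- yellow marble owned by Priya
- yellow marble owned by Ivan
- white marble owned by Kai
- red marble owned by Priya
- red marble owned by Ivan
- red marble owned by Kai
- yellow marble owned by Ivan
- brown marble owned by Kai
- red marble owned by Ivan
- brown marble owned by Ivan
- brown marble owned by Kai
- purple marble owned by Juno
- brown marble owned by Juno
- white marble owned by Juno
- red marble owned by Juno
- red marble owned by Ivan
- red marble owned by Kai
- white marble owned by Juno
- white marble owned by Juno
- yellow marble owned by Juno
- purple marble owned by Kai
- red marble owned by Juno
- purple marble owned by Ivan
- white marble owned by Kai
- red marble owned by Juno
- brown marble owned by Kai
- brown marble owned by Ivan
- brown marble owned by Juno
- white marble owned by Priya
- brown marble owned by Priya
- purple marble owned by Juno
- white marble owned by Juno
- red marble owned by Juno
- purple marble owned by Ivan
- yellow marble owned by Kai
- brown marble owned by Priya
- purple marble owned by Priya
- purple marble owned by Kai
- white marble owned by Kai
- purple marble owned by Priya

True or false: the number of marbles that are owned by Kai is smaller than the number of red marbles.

False

marbles owned by Kai: 11.
red marbles: 10.
The claim requires 11 < 10, which does not hold.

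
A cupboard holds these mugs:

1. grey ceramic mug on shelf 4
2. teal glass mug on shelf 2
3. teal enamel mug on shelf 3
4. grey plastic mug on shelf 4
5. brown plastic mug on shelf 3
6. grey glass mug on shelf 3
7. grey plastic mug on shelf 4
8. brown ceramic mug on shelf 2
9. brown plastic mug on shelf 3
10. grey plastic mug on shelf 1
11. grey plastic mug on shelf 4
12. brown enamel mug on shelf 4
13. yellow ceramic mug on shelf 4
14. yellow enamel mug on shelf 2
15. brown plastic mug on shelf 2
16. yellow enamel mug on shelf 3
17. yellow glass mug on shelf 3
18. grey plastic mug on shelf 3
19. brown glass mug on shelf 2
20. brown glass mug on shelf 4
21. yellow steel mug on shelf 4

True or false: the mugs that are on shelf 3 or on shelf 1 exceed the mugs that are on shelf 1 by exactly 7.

There are 8 mugs on shelf 3 or on shelf 1.
There is 1 mug on shelf 1.
The claim requires 8 − 1 (= 7) to equal 7, which holds.

True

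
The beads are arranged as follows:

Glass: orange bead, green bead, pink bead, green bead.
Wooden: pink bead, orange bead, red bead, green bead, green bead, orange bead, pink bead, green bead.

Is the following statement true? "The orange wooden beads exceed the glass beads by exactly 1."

False

|orange wooden beads| = 2.
|glass beads| = 4.
The claim requires 2 − 4 (= -2) to equal 1, which does not hold.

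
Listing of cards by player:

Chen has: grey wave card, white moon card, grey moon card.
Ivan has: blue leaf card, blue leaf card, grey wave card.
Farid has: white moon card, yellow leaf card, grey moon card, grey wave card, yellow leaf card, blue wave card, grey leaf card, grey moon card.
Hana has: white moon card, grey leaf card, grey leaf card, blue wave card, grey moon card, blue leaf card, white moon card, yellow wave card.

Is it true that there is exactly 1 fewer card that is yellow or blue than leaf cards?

False

cards that are yellow or blue: 8.
leaf cards: 8.
The claim requires 8 − 8 (= 0) to equal 1, which does not hold.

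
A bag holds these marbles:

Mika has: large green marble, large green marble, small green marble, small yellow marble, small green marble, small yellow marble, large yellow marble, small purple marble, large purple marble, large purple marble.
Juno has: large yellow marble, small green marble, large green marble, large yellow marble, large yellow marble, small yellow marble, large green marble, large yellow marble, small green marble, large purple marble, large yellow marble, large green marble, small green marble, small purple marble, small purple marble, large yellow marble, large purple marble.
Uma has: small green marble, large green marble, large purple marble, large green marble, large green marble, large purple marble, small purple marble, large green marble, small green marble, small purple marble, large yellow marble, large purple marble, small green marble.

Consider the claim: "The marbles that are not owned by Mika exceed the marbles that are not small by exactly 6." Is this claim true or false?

Count of marbles that are not owned by Mika: 30.
There are 24 marbles that are not small.
The claim requires 30 − 24 (= 6) to equal 6, which holds.

True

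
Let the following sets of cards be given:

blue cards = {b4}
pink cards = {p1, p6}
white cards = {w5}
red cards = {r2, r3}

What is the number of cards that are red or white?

3

red: 2; white: 1; together 2 + 1 = 3.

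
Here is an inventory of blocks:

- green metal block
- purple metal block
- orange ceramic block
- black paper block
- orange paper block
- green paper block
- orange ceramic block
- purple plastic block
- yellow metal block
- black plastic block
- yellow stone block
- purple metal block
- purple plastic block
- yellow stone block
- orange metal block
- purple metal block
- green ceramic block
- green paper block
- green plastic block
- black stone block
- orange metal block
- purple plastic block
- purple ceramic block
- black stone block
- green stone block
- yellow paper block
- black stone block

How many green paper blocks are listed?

2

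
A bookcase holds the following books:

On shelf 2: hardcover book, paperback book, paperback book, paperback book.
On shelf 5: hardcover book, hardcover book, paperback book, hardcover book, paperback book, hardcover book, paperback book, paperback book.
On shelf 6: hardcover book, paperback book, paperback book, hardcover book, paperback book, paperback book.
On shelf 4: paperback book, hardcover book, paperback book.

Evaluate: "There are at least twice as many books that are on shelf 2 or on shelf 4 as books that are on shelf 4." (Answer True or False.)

books on shelf 2 or on shelf 4: 7.
books on shelf 4: 3.
The claim requires 7 ≥ 2 × 3 = 6, which holds.

True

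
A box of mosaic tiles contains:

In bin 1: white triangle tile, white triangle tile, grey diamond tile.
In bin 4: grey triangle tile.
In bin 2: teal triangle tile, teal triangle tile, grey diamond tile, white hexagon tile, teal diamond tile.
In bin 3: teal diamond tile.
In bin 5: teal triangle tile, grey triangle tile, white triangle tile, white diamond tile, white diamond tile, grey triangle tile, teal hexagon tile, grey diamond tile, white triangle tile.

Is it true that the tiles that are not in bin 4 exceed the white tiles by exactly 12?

False

tiles that are not in bin 4: 18.
white tiles: 7.
The claim requires 18 − 7 (= 11) to equal 12, which does not hold.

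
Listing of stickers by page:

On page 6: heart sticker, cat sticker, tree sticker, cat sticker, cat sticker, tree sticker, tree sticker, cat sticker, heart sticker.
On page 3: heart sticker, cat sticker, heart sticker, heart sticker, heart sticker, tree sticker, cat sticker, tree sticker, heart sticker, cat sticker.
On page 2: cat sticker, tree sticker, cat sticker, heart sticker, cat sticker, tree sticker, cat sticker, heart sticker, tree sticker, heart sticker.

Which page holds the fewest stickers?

page 6

Counts by page: page 2→10, page 3→10, page 6→9.
The minimum is 9, held uniquely by page 6.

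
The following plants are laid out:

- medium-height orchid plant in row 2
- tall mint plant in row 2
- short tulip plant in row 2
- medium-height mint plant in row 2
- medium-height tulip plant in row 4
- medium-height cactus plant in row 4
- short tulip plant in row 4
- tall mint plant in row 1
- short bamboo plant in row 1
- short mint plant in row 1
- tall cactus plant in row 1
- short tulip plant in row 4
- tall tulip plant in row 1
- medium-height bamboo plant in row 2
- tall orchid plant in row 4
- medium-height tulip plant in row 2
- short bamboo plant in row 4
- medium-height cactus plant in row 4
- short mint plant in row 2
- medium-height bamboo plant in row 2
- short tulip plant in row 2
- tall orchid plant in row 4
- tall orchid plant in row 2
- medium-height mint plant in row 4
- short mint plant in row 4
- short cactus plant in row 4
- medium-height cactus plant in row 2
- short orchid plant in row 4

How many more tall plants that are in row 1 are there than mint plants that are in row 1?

1

tall plants in row 1: 3.
mint plants in row 1: 2.
3 − 2 = 1.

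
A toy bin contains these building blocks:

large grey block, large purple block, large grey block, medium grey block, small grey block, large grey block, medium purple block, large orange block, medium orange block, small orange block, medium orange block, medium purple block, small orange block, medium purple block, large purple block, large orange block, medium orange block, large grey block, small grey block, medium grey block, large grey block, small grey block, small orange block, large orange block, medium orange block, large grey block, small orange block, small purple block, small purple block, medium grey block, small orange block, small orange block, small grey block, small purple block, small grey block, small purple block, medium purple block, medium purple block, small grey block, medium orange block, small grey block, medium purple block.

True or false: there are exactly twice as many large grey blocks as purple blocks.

There are 6 large grey blocks.
There are 12 purple blocks.
The claim requires 6 = 2 × 12 = 24, which does not hold.

False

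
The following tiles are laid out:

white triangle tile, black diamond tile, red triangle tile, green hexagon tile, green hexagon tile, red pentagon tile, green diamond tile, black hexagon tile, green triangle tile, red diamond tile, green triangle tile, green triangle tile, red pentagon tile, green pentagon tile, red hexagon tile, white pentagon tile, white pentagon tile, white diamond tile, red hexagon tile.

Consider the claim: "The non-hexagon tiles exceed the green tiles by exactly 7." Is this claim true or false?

non-hexagon tiles: 14.
green tiles: 7.
The claim requires 14 − 7 (= 7) to equal 7, which holds.

True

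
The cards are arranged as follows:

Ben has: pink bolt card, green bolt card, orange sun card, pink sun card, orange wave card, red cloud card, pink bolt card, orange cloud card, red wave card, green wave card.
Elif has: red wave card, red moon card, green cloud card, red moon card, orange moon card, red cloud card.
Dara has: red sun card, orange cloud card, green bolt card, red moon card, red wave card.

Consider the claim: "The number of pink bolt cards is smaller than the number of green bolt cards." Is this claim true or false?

False

There are 2 pink bolt cards.
There are 2 green bolt cards.
The claim requires 2 < 2, which does not hold.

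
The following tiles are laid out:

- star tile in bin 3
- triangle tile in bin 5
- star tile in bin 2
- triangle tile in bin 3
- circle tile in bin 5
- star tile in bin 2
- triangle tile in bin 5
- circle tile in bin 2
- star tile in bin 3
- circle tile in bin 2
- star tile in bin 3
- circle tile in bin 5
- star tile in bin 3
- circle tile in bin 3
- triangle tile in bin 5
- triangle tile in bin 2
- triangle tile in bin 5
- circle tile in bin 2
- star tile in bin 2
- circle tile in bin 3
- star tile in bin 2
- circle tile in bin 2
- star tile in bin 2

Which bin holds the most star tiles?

Counts by bin (restricted to star tiles): bin 2→5, bin 3→4, bin 5→0.
The maximum is 5, held uniquely by bin 2.

bin 2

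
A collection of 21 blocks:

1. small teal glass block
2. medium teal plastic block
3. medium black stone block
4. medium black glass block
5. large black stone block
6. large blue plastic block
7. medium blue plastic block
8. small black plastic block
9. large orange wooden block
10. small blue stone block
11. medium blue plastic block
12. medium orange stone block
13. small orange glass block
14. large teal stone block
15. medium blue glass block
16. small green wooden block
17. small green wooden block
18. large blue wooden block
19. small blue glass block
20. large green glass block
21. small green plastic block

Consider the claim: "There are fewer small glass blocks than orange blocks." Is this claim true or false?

|small glass blocks| = 3.
|orange blocks| = 3.
The claim requires 3 < 3, which does not hold.

False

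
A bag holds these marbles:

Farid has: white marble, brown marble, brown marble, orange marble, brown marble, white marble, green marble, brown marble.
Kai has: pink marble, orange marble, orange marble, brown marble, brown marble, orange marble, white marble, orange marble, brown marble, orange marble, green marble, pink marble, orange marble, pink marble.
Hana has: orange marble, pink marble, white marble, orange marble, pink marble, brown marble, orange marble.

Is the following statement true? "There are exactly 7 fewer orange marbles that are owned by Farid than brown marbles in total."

|orange marbles owned by Farid| = 1.
|brown marbles| = 8.
The claim requires 8 − 1 (= 7) to equal 7, which holds.

True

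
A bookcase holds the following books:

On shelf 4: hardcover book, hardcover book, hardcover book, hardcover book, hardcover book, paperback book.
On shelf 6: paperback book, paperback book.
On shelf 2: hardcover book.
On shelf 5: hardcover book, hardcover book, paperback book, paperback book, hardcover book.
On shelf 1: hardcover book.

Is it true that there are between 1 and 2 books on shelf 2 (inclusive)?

|books on shelf 2| = 1.
The claim requires 1 ≤ 1 ≤ 2, which holds.

True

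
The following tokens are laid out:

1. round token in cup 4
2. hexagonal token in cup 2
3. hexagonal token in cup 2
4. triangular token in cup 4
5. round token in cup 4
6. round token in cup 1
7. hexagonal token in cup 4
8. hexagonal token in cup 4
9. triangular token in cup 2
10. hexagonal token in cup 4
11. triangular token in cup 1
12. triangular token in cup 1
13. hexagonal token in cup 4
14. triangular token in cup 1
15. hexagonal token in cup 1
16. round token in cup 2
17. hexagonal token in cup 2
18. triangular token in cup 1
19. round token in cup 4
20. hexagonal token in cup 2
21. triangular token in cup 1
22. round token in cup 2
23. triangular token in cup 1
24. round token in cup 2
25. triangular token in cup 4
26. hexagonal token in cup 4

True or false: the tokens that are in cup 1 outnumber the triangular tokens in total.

|tokens in cup 1| = 8.
|triangular tokens| = 9.
The claim requires 8 > 9, which does not hold.

False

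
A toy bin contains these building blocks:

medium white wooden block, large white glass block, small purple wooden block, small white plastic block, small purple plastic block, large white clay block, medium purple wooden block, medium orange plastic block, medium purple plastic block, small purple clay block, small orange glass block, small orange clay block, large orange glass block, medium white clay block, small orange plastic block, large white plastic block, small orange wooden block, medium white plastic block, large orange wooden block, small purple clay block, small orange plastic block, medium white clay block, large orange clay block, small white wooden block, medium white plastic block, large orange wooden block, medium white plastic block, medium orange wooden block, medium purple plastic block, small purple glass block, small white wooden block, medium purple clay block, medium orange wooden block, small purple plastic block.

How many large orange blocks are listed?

4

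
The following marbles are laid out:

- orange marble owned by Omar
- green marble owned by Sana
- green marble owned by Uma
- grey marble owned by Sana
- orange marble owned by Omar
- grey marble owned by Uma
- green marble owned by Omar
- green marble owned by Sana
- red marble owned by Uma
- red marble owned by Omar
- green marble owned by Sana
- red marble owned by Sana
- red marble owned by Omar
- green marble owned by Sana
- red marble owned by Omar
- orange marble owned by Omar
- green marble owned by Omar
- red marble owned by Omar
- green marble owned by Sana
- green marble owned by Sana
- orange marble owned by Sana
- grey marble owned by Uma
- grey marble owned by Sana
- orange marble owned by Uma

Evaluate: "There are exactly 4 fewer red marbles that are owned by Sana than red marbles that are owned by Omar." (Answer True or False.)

False

Count of red marbles owned by Sana: 1.
Count of red marbles owned by Omar: 4.
The claim requires 4 − 1 (= 3) to equal 4, which does not hold.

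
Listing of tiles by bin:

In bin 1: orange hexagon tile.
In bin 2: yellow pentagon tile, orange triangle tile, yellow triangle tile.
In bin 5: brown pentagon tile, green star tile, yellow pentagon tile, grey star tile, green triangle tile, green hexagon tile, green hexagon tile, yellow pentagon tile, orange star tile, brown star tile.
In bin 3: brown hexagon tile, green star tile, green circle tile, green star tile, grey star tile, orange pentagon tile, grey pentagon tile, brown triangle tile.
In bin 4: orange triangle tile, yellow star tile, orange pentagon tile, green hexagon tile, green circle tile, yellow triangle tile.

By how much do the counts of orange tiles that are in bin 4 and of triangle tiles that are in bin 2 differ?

orange tiles in bin 4: 2. triangle tiles in bin 2: 2.
|2 − 2| = 2 − 2 = 0.

0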